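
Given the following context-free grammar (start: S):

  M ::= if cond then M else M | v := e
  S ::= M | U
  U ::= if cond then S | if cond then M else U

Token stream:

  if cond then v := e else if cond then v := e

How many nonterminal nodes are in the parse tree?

6

[S [U if cond then [M v := e] else [U if cond then [S [M v := e]]]]]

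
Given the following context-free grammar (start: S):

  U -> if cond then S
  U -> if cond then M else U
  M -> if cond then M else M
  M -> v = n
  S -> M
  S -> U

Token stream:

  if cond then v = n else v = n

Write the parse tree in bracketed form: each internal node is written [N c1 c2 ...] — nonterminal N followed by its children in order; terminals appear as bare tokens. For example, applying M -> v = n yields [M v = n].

[S [M if cond then [M v = n] else [M v = n]]]

S
M
if cond then M else M
if cond then v = n else M
if cond then v = n else v = n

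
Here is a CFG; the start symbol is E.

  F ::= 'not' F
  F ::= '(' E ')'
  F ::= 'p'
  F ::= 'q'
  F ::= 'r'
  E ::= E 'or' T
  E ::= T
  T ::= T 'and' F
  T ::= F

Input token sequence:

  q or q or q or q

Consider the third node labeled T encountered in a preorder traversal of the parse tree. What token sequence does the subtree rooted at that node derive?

[E [E [E [E [T [F q]]] or [T [F q]]] or [T [F q]]] or [T [F q]]]

q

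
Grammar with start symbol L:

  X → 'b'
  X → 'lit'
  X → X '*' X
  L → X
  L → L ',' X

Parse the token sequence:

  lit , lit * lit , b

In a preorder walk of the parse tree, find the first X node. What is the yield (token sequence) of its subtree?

lit

[L [L [L [X lit]] , [X [X lit] * [X lit]]] , [X b]]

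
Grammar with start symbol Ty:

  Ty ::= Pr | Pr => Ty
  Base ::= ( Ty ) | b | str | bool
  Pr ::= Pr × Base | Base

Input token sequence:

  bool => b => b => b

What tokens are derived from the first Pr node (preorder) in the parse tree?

[Ty [Pr [Base bool]] => [Ty [Pr [Base b]] => [Ty [Pr [Base b]] => [Ty [Pr [Base b]]]]]]

bool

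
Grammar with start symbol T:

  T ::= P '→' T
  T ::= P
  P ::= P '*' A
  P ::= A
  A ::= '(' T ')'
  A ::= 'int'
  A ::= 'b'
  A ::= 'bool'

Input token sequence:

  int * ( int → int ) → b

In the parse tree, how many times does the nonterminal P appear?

[T [P [P [A int]] * [A ( [T [P [A int]] → [T [P [A int]]]] )]] → [T [P [A b]]]]

5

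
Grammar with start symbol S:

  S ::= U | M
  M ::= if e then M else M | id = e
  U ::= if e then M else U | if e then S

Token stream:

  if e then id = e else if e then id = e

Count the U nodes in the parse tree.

[S [U if e then [M id = e] else [U if e then [S [M id = e]]]]]

2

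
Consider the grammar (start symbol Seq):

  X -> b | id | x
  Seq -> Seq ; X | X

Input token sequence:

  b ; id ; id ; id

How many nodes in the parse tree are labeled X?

4

[Seq [Seq [Seq [Seq [X b]] ; [X id]] ; [X id]] ; [X id]]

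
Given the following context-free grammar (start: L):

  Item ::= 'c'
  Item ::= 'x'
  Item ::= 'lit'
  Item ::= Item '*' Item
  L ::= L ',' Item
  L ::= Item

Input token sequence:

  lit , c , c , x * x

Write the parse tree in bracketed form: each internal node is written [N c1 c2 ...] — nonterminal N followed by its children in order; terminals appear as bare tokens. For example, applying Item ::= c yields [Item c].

[L [L [L [L [Item lit]] , [Item c]] , [Item c]] , [Item [Item x] * [Item x]]]

L
L , Item
L , Item , Item
L , Item , Item , Item
Item , Item , Item , Item
lit , Item , Item , Item
lit , c , Item , Item
lit , c , c , Item
lit , c , c , Item * Item
lit , c , c , x * Item
lit , c , c , x * x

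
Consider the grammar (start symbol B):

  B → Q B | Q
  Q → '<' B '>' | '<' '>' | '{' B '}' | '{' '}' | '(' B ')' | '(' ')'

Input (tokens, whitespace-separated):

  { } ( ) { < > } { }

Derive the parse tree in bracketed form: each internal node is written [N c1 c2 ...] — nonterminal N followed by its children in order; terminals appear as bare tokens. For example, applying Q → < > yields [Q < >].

[B [Q { }] [B [Q ( )] [B [Q { [B [Q < >]] }] [B [Q { }]]]]]

B
Q B
{ } B
{ } Q B
{ } ( ) B
{ } ( ) Q B
{ } ( ) { B } B
{ } ( ) { Q } B
{ } ( ) { < > } B
{ } ( ) { < > } Q
{ } ( ) { < > } { }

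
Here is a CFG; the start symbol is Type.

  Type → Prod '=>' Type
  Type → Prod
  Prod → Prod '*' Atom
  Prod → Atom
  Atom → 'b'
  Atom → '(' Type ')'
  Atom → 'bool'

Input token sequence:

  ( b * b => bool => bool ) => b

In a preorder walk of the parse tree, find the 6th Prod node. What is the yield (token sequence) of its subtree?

b

[Type [Prod [Atom ( [Type [Prod [Prod [Atom b]] * [Atom b]] => [Type [Prod [Atom bool]] => [Type [Prod [Atom bool]]]]] )]] => [Type [Prod [Atom b]]]]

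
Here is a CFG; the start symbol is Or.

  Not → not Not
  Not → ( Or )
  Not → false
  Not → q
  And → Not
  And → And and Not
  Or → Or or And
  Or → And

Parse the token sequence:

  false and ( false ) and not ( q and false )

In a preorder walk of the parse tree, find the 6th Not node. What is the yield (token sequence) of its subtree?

[Or [And [And [And [Not false]] and [Not ( [Or [And [Not false]]] )]] and [Not not [Not ( [Or [And [And [Not q]] and [Not false]]] )]]]]

q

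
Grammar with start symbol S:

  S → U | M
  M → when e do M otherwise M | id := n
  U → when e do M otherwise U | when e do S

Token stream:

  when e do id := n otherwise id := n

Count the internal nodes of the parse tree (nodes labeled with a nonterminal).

4

[S [M when e do [M id := n] otherwise [M id := n]]]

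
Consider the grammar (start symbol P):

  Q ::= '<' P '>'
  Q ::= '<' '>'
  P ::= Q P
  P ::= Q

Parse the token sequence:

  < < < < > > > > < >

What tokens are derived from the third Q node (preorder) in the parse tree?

< < > >

[P [Q < [P [Q < [P [Q < [P [Q < >]] >]] >]] >] [P [Q < >]]]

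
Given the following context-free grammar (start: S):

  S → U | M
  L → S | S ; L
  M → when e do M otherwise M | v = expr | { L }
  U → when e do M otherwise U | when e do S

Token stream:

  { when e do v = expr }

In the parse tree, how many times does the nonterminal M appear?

[S [M { [L [S [U when e do [S [M v = expr]]]]] }]]

2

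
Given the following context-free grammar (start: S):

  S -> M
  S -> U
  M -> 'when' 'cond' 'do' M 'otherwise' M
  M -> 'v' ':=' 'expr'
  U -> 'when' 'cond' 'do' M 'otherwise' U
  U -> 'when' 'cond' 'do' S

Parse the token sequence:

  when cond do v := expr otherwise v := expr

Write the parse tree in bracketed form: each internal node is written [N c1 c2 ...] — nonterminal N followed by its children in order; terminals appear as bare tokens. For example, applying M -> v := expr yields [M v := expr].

[S [M when cond do [M v := expr] otherwise [M v := expr]]]

S
M
when cond do M otherwise M
when cond do v := expr otherwise M
when cond do v := expr otherwise v := expr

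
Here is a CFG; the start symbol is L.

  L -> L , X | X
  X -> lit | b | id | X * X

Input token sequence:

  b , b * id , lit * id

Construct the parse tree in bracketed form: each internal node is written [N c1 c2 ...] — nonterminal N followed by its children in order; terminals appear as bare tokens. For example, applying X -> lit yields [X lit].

[L [L [L [X b]] , [X [X b] * [X id]]] , [X [X lit] * [X id]]]

L
L , X
L , X , X
X , X , X
b , X , X
b , X * X , X
b , b * X , X
b , b * id , X
b , b * id , X * X
b , b * id , lit * X
b , b * id , lit * id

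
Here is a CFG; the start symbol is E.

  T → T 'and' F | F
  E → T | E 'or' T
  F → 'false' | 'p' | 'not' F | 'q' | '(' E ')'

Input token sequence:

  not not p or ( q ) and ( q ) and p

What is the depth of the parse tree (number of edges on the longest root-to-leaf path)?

8

[E [E [T [F not [F not [F p]]]]] or [T [T [T [F ( [E [T [F q]]] )]] and [F ( [E [T [F q]]] )]] and [F p]]]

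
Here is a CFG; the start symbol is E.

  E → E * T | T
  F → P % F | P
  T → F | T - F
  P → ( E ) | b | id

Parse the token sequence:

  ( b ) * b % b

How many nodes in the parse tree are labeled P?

4

[E [E [T [F [P ( [E [T [F [P b]]]] )]]]] * [T [F [P b] % [F [P b]]]]]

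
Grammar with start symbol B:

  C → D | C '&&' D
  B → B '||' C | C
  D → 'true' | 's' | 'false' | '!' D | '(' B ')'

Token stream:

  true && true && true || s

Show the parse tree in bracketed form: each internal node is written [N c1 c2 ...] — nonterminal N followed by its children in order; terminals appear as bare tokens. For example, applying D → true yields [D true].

[B [B [C [C [C [D true]] && [D true]] && [D true]]] || [C [D s]]]

B
B || C
C || C
C && D || C
C && D && D || C
D && D && D || C
true && D && D || C
true && true && D || C
true && true && true || C
true && true && true || D
true && true && true || s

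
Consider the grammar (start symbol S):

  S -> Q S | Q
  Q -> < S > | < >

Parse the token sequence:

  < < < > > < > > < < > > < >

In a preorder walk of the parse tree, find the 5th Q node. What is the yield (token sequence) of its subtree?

[S [Q < [S [Q < [S [Q < >]] >] [S [Q < >]]] >] [S [Q < [S [Q < >]] >] [S [Q < >]]]]

< < > >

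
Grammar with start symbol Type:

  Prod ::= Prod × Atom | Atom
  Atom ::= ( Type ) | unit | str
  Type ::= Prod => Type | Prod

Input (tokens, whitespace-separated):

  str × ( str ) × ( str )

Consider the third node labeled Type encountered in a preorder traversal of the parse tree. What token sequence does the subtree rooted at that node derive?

[Type [Prod [Prod [Prod [Atom str]] × [Atom ( [Type [Prod [Atom str]]] )]] × [Atom ( [Type [Prod [Atom str]]] )]]]

str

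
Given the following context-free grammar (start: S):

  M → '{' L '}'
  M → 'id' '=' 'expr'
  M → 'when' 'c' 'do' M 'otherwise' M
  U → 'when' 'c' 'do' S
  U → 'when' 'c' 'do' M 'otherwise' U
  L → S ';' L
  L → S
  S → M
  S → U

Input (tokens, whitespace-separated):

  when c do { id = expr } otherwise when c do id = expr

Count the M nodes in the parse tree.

[S [U when c do [M { [L [S [M id = expr]]] }] otherwise [U when c do [S [M id = expr]]]]]

3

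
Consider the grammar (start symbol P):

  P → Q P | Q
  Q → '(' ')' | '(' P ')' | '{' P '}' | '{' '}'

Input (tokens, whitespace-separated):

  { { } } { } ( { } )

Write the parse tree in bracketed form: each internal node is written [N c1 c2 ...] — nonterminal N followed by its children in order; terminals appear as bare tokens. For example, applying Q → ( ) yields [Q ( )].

[P [Q { [P [Q { }]] }] [P [Q { }] [P [Q ( [P [Q { }]] )]]]]

P
Q P
{ P } P
{ Q } P
{ { } } P
{ { } } Q P
{ { } } { } P
{ { } } { } Q
{ { } } { } ( P )
{ { } } { } ( Q )
{ { } } { } ( { } )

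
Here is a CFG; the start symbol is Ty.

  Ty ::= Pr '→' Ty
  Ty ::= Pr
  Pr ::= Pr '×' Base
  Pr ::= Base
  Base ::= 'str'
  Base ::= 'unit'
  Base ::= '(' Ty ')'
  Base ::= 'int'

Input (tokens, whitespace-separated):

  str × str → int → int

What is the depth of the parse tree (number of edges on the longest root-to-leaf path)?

[Ty [Pr [Pr [Base str]] × [Base str]] → [Ty [Pr [Base int]] → [Ty [Pr [Base int]]]]]

5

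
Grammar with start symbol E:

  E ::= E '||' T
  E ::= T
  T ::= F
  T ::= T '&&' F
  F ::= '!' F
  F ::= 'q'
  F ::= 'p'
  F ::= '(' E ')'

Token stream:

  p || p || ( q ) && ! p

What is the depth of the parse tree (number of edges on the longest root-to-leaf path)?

[E [E [E [T [F p]]] || [T [F p]]] || [T [T [F ( [E [T [F q]]] )]] && [F ! [F p]]]]

7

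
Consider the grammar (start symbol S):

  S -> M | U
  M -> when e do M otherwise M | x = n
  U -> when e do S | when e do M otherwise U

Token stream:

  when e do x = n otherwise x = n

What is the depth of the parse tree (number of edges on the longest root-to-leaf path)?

3

[S [M when e do [M x = n] otherwise [M x = n]]]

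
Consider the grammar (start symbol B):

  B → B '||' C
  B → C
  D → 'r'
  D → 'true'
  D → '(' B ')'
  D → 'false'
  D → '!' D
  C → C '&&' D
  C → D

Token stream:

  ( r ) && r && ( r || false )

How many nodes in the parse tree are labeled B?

4

[B [C [C [C [D ( [B [C [D r]]] )]] && [D r]] && [D ( [B [B [C [D r]]] || [C [D false]]] )]]]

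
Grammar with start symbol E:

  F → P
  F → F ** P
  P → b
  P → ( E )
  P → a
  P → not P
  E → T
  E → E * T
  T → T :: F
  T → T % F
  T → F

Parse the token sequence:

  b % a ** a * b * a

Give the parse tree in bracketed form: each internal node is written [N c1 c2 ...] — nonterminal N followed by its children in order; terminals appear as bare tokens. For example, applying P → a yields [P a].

[E [E [E [T [T [F [P b]]] % [F [F [P a]] ** [P a]]]] * [T [F [P b]]]] * [T [F [P a]]]]

E
E * T
E * T * T
T * T * T
T % F * T * T
F % F * T * T
P % F * T * T
b % F * T * T
b % F ** P * T * T
b % P ** P * T * T
b % a ** P * T * T
b % a ** a * T * T
b % a ** a * F * T
b % a ** a * P * T
b % a ** a * b * T
b % a ** a * b * F
b % a ** a * b * P
b % a ** a * b * a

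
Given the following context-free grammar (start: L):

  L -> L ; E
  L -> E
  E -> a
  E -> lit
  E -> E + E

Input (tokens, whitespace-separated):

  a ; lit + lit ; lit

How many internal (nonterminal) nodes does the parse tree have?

[L [L [L [E a]] ; [E [E lit] + [E lit]]] ; [E lit]]

8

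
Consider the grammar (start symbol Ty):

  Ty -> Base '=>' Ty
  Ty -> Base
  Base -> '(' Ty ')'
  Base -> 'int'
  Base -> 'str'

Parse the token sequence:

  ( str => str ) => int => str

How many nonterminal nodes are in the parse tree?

[Ty [Base ( [Ty [Base str] => [Ty [Base str]]] )] => [Ty [Base int] => [Ty [Base str]]]]

10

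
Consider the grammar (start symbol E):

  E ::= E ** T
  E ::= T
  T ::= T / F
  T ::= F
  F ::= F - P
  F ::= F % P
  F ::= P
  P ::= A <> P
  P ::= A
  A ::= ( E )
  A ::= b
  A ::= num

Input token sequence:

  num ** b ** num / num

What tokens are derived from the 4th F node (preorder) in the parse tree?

[E [E [E [T [F [P [A num]]]]] ** [T [F [P [A b]]]]] ** [T [T [F [P [A num]]]] / [F [P [A num]]]]]

num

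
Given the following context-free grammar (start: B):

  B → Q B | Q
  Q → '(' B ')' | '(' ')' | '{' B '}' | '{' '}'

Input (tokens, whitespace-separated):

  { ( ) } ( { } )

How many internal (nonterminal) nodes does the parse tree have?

[B [Q { [B [Q ( )]] }] [B [Q ( [B [Q { }]] )]]]

8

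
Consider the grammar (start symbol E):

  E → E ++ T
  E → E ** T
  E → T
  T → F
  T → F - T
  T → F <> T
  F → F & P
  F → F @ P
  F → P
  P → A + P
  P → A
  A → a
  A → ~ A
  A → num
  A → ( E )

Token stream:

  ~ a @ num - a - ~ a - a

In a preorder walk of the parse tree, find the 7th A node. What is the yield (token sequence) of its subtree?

a

[E [T [F [F [P [A ~ [A a]]]] @ [P [A num]]] - [T [F [P [A a]]] - [T [F [P [A ~ [A a]]]] - [T [F [P [A a]]]]]]]]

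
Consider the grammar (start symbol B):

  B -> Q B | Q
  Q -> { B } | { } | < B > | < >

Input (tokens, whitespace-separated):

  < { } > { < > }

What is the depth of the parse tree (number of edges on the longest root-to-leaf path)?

5

[B [Q < [B [Q { }]] >] [B [Q { [B [Q < >]] }]]]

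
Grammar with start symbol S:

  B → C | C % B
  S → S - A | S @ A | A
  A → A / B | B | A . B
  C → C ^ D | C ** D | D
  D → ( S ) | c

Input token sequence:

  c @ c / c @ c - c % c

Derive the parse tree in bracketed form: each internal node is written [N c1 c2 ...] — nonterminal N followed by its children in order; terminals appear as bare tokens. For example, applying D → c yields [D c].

[S [S [S [S [A [B [C [D c]]]]] @ [A [A [B [C [D c]]]] / [B [C [D c]]]]] @ [A [B [C [D c]]]]] - [A [B [C [D c]] % [B [C [D c]]]]]]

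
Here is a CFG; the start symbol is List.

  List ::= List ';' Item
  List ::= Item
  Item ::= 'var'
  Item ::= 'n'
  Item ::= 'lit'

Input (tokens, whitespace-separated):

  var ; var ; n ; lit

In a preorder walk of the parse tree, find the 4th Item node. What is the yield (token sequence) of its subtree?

lit

[List [List [List [List [Item var]] ; [Item var]] ; [Item n]] ; [Item lit]]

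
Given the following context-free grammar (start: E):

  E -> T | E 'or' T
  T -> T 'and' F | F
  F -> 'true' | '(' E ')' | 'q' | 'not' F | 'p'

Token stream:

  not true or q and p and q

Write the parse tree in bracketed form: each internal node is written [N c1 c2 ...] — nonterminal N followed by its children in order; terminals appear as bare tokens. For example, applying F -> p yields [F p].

E
E or T
T or T
F or T
not F or T
not true or T
not true or T and F
not true or T and F and F
not true or F and F and F
not true or q and F and F
not true or q and p and F
not true or q and p and q

[E [E [T [F not [F true]]]] or [T [T [T [F q]] and [F p]] and [F q]]]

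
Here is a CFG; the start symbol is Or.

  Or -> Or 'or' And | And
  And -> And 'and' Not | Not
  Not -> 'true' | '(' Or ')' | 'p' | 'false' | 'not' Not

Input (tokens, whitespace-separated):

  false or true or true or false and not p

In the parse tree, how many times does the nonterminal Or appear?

[Or [Or [Or [Or [And [Not false]]] or [And [Not true]]] or [And [Not true]]] or [And [And [Not false]] and [Not not [Not p]]]]

4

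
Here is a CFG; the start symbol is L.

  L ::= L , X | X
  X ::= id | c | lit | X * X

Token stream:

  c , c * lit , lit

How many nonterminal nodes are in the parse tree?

8

[L [L [L [X c]] , [X [X c] * [X lit]]] , [X lit]]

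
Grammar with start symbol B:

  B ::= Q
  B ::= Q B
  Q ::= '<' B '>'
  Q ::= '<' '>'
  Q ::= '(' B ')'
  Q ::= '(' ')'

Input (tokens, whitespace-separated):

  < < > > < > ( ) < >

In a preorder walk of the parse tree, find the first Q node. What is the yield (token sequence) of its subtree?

< < > >

[B [Q < [B [Q < >]] >] [B [Q < >] [B [Q ( )] [B [Q < >]]]]]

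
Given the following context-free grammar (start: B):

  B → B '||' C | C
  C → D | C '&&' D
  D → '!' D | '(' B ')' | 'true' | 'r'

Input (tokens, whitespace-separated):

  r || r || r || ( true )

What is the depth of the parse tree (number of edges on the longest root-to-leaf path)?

6

[B [B [B [B [C [D r]]] || [C [D r]]] || [C [D r]]] || [C [D ( [B [C [D true]]] )]]]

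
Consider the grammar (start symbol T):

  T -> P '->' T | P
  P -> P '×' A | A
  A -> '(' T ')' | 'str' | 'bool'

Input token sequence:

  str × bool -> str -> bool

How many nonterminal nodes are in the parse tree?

11

[T [P [P [A str]] × [A bool]] -> [T [P [A str]] -> [T [P [A bool]]]]]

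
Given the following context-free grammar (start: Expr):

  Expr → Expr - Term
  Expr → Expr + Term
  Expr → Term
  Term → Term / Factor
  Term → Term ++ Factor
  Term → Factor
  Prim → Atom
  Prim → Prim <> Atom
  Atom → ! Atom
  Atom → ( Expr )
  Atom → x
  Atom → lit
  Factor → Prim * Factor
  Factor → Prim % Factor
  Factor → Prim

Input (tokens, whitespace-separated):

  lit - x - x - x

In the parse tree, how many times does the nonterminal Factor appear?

4

[Expr [Expr [Expr [Expr [Term [Factor [Prim [Atom lit]]]]] - [Term [Factor [Prim [Atom x]]]]] - [Term [Factor [Prim [Atom x]]]]] - [Term [Factor [Prim [Atom x]]]]]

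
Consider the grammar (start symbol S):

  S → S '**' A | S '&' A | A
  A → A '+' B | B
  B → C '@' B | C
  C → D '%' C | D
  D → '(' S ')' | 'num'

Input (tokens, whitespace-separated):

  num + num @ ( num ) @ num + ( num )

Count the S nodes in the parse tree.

[S [A [A [A [B [C [D num]]]] + [B [C [D num]] @ [B [C [D ( [S [A [B [C [D num]]]]] )]] @ [B [C [D num]]]]]] + [B [C [D ( [S [A [B [C [D num]]]]] )]]]]]

3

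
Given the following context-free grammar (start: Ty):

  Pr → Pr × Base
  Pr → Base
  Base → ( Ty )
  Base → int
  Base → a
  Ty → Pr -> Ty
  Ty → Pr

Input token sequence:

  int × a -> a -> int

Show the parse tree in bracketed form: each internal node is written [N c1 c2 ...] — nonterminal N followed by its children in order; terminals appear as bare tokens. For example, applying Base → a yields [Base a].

Ty
Pr -> Ty
Pr × Base -> Ty
Base × Base -> Ty
int × Base -> Ty
int × a -> Ty
int × a -> Pr -> Ty
int × a -> Base -> Ty
int × a -> a -> Ty
int × a -> a -> Pr
int × a -> a -> Base
int × a -> a -> int

[Ty [Pr [Pr [Base int]] × [Base a]] -> [Ty [Pr [Base a]] -> [Ty [Pr [Base int]]]]]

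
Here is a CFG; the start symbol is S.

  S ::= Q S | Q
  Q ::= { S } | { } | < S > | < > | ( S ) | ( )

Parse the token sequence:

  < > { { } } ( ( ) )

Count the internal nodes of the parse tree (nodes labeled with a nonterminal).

10

[S [Q < >] [S [Q { [S [Q { }]] }] [S [Q ( [S [Q ( )]] )]]]]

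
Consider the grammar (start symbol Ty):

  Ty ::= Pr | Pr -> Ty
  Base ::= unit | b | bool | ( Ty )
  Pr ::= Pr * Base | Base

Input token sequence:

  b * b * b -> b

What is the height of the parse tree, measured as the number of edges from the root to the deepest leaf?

[Ty [Pr [Pr [Pr [Base b]] * [Base b]] * [Base b]] -> [Ty [Pr [Base b]]]]

5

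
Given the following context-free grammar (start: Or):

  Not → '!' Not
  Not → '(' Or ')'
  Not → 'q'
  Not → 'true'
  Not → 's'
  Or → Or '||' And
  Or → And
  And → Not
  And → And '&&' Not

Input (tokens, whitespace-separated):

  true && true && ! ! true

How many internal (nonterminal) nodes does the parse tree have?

[Or [And [And [And [Not true]] && [Not true]] && [Not ! [Not ! [Not true]]]]]

9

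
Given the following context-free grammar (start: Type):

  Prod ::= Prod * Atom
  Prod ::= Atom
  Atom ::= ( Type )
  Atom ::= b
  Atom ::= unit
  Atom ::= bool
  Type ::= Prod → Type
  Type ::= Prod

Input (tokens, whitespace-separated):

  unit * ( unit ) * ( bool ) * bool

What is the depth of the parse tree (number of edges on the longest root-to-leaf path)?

8

[Type [Prod [Prod [Prod [Prod [Atom unit]] * [Atom ( [Type [Prod [Atom unit]]] )]] * [Atom ( [Type [Prod [Atom bool]]] )]] * [Atom bool]]]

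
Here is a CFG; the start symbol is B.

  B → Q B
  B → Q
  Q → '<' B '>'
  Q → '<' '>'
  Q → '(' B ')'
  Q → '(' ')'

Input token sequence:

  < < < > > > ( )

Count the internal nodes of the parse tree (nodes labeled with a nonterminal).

[B [Q < [B [Q < [B [Q < >]] >]] >] [B [Q ( )]]]

8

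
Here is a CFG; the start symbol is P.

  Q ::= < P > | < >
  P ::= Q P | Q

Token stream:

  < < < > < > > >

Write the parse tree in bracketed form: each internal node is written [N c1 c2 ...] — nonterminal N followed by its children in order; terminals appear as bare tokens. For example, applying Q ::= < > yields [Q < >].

[P [Q < [P [Q < [P [Q < >] [P [Q < >]]] >]] >]]

P
Q
< P >
< Q >
< < P > >
< < Q P > >
< < < > P > >
< < < > Q > >
< < < > < > > >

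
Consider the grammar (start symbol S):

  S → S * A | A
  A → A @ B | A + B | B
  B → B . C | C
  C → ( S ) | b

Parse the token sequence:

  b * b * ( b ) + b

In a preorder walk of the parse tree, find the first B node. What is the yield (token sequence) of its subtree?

b

[S [S [S [A [B [C b]]]] * [A [B [C b]]]] * [A [A [B [C ( [S [A [B [C b]]]] )]]] + [B [C b]]]]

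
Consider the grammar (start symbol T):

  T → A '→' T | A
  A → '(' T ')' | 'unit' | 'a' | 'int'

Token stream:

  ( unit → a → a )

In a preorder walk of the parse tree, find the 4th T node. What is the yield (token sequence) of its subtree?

a

[T [A ( [T [A unit] → [T [A a] → [T [A a]]]] )]]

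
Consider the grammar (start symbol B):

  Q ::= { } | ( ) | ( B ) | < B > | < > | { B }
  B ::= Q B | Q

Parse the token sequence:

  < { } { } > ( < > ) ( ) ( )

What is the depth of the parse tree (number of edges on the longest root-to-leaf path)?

[B [Q < [B [Q { }] [B [Q { }]]] >] [B [Q ( [B [Q < >]] )] [B [Q ( )] [B [Q ( )]]]]]

5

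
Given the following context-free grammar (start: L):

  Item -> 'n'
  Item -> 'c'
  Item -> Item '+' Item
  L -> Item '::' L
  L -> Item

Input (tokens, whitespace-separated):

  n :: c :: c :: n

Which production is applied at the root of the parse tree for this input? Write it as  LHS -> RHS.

L -> Item '::' L

[L [Item n] :: [L [Item c] :: [L [Item c] :: [L [Item n]]]]]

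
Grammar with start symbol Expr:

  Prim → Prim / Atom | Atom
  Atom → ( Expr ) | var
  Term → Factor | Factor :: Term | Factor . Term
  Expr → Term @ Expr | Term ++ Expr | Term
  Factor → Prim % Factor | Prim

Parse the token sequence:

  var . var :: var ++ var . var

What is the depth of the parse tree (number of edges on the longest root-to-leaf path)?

7

[Expr [Term [Factor [Prim [Atom var]]] . [Term [Factor [Prim [Atom var]]] :: [Term [Factor [Prim [Atom var]]]]]] ++ [Expr [Term [Factor [Prim [Atom var]]] . [Term [Factor [Prim [Atom var]]]]]]]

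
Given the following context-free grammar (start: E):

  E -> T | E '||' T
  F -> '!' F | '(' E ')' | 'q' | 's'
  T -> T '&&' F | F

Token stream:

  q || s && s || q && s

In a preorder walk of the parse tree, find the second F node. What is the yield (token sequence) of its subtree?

s

[E [E [E [T [F q]]] || [T [T [F s]] && [F s]]] || [T [T [F q]] && [F s]]]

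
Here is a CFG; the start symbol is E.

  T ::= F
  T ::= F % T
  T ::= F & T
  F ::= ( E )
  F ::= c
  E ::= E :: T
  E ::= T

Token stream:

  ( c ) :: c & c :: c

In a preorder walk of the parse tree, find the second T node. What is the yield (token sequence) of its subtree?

c

[E [E [E [T [F ( [E [T [F c]]] )]]] :: [T [F c] & [T [F c]]]] :: [T [F c]]]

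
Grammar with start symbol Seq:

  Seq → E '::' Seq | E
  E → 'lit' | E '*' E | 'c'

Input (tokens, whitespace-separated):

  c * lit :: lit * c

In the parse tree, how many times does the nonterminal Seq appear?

[Seq [E [E c] * [E lit]] :: [Seq [E [E lit] * [E c]]]]

2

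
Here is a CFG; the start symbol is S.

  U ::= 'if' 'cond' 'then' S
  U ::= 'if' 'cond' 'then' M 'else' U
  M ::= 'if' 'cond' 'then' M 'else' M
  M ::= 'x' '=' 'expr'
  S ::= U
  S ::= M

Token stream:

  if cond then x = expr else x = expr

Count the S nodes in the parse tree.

[S [M if cond then [M x = expr] else [M x = expr]]]

1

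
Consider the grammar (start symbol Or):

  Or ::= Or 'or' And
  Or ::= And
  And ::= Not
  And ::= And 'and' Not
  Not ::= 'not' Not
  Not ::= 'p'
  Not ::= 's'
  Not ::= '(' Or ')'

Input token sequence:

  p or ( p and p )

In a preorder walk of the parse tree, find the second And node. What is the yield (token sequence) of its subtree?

[Or [Or [And [Not p]]] or [And [Not ( [Or [And [And [Not p]] and [Not p]]] )]]]

( p and p )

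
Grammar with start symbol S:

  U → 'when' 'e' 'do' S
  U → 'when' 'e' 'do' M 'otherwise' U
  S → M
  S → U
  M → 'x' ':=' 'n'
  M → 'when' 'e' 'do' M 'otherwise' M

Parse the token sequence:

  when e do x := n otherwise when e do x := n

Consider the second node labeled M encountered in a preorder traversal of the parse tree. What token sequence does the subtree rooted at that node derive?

x := n

[S [U when e do [M x := n] otherwise [U when e do [S [M x := n]]]]]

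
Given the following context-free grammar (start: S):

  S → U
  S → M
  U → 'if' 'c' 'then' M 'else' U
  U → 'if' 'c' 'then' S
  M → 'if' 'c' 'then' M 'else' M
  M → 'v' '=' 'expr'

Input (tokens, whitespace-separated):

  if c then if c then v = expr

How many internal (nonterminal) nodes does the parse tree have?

[S [U if c then [S [U if c then [S [M v = expr]]]]]]

6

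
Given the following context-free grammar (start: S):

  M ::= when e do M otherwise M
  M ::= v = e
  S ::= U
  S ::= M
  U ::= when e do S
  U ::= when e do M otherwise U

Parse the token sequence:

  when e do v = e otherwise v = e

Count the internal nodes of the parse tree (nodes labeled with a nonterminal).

[S [M when e do [M v = e] otherwise [M v = e]]]

4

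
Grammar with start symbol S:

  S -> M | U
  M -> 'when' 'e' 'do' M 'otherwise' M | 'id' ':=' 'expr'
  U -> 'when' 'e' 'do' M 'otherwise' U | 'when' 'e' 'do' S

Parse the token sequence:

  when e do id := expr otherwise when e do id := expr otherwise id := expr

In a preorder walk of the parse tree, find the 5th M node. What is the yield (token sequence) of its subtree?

id := expr

[S [M when e do [M id := expr] otherwise [M when e do [M id := expr] otherwise [M id := expr]]]]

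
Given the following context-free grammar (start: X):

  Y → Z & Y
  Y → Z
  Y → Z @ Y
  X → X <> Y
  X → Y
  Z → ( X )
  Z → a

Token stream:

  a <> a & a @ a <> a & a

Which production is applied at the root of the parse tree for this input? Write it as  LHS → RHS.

[X [X [X [Y [Z a]]] <> [Y [Z a] & [Y [Z a] @ [Y [Z a]]]]] <> [Y [Z a] & [Y [Z a]]]]

X → X <> Y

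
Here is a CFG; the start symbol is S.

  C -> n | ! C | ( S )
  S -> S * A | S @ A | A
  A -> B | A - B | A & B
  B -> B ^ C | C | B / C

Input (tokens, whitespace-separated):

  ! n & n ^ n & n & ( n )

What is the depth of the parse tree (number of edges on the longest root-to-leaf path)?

8

[S [A [A [A [A [B [C ! [C n]]]] & [B [B [C n]] ^ [C n]]] & [B [C n]]] & [B [C ( [S [A [B [C n]]]] )]]]]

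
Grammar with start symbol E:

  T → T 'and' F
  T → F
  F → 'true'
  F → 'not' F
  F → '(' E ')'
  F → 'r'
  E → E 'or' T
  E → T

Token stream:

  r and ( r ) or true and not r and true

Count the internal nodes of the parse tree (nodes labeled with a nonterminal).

[E [E [T [T [F r]] and [F ( [E [T [F r]]] )]]] or [T [T [T [F true]] and [F not [F r]]] and [F true]]]

16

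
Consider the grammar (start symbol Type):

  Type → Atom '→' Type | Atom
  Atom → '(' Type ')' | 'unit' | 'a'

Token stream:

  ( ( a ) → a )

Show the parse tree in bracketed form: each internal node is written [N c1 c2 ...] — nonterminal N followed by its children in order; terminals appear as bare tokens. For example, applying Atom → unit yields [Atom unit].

Type
Atom
( Type )
( Atom → Type )
( ( Type ) → Type )
( ( Atom ) → Type )
( ( a ) → Type )
( ( a ) → Atom )
( ( a ) → a )

[Type [Atom ( [Type [Atom ( [Type [Atom a]] )] → [Type [Atom a]]] )]]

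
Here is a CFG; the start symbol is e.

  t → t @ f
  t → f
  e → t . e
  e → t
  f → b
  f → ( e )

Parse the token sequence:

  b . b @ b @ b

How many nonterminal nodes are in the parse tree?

[e [t [f b]] . [e [t [t [t [f b]] @ [f b]] @ [f b]]]]

10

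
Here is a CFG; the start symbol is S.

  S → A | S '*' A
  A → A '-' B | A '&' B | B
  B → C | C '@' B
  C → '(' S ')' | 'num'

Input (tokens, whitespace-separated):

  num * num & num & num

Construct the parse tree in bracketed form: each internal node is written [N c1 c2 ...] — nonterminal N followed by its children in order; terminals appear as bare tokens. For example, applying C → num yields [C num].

[S [S [A [B [C num]]]] * [A [A [A [B [C num]]] & [B [C num]]] & [B [C num]]]]

S
S * A
A * A
B * A
C * A
num * A
num * A & B
num * A & B & B
num * B & B & B
num * C & B & B
num * num & B & B
num * num & C & B
num * num & num & B
num * num & num & C
num * num & num & num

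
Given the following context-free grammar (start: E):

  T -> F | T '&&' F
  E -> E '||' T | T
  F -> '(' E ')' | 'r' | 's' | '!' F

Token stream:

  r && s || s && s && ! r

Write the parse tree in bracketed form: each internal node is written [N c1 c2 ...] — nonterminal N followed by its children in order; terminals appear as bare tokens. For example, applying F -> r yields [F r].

E
E || T
T || T
T && F || T
F && F || T
r && F || T
r && s || T
r && s || T && F
r && s || T && F && F
r && s || F && F && F
r && s || s && F && F
r && s || s && s && F
r && s || s && s && ! F
r && s || s && s && ! r

[E [E [T [T [F r]] && [F s]]] || [T [T [T [F s]] && [F s]] && [F ! [F r]]]]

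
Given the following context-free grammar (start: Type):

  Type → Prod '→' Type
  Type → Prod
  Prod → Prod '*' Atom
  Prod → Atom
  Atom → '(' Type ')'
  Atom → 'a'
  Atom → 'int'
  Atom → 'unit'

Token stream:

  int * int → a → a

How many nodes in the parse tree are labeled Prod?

[Type [Prod [Prod [Atom int]] * [Atom int]] → [Type [Prod [Atom a]] → [Type [Prod [Atom a]]]]]

4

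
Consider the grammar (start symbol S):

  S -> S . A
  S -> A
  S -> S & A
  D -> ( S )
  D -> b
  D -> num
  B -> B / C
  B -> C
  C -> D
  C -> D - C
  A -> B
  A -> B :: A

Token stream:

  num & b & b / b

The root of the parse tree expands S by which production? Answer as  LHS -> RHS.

S -> S & A

[S [S [S [A [B [C [D num]]]]] & [A [B [C [D b]]]]] & [A [B [B [C [D b]]] / [C [D b]]]]]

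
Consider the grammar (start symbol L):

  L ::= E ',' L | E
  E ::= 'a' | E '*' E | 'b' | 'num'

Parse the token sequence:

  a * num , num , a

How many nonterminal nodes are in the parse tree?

[L [E [E a] * [E num]] , [L [E num] , [L [E a]]]]

8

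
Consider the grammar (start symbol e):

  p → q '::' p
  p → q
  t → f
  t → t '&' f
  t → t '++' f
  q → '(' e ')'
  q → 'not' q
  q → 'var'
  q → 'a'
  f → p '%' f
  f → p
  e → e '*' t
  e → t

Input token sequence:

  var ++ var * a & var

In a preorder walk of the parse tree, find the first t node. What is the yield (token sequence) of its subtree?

var ++ var

[e [e [t [t [f [p [q var]]]] ++ [f [p [q var]]]]] * [t [t [f [p [q a]]]] & [f [p [q var]]]]]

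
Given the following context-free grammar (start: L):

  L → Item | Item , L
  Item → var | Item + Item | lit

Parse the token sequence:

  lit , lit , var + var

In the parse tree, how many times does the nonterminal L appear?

[L [Item lit] , [L [Item lit] , [L [Item [Item var] + [Item var]]]]]

3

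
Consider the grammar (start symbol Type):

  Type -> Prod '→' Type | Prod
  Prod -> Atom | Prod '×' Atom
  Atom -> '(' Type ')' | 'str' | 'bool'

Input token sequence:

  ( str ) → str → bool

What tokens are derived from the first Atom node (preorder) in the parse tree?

( str )

[Type [Prod [Atom ( [Type [Prod [Atom str]]] )]] → [Type [Prod [Atom str]] → [Type [Prod [Atom bool]]]]]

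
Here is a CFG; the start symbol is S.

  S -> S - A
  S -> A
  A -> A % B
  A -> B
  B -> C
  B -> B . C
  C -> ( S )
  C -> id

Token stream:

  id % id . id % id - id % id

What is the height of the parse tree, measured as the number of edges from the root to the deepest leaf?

[S [S [A [A [A [B [C id]]] % [B [B [C id]] . [C id]]] % [B [C id]]]] - [A [A [B [C id]]] % [B [C id]]]]

7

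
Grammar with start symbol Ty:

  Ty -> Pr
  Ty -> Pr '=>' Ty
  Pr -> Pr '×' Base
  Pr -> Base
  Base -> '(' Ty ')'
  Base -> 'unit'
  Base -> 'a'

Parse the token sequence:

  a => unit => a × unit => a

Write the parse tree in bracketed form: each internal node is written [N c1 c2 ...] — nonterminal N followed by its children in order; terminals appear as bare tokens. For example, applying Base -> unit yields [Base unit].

[Ty [Pr [Base a]] => [Ty [Pr [Base unit]] => [Ty [Pr [Pr [Base a]] × [Base unit]] => [Ty [Pr [Base a]]]]]]

Ty
Pr => Ty
Base => Ty
a => Ty
a => Pr => Ty
a => Base => Ty
a => unit => Ty
a => unit => Pr => Ty
a => unit => Pr × Base => Ty
a => unit => Base × Base => Ty
a => unit => a × Base => Ty
a => unit => a × unit => Ty
a => unit => a × unit => Pr
a => unit => a × unit => Base
a => unit => a × unit => a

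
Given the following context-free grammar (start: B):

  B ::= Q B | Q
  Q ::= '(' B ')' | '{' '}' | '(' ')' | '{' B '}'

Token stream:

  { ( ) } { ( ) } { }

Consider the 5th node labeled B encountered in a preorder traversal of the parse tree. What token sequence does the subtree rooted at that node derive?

{ }

[B [Q { [B [Q ( )]] }] [B [Q { [B [Q ( )]] }] [B [Q { }]]]]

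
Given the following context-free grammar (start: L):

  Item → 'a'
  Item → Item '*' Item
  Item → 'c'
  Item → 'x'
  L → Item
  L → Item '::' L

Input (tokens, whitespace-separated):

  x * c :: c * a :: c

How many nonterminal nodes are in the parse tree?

10

[L [Item [Item x] * [Item c]] :: [L [Item [Item c] * [Item a]] :: [L [Item c]]]]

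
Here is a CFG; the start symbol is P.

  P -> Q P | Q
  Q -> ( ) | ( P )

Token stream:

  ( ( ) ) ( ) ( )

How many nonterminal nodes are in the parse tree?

[P [Q ( [P [Q ( )]] )] [P [Q ( )] [P [Q ( )]]]]

8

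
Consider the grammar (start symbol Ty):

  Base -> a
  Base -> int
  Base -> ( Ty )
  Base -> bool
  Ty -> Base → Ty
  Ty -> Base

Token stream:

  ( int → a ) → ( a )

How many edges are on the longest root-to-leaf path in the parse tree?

[Ty [Base ( [Ty [Base int] → [Ty [Base a]]] )] → [Ty [Base ( [Ty [Base a]] )]]]

5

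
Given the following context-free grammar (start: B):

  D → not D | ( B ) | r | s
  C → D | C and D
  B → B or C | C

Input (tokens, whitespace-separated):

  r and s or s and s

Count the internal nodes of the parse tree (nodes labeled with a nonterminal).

[B [B [C [C [D r]] and [D s]]] or [C [C [D s]] and [D s]]]

10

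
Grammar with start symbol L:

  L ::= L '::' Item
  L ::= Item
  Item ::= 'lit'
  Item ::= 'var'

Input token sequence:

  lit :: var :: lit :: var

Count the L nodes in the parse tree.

4

[L [L [L [L [Item lit]] :: [Item var]] :: [Item lit]] :: [Item var]]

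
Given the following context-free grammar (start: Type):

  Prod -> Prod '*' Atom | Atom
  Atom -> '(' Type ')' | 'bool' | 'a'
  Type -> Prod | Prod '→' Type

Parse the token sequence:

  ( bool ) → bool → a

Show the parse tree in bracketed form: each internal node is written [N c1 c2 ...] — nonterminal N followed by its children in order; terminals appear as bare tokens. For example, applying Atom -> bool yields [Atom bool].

Type
Prod → Type
Atom → Type
( Type ) → Type
( Prod ) → Type
( Atom ) → Type
( bool ) → Type
( bool ) → Prod → Type
( bool ) → Atom → Type
( bool ) → bool → Type
( bool ) → bool → Prod
( bool ) → bool → Atom
( bool ) → bool → a

[Type [Prod [Atom ( [Type [Prod [Atom bool]]] )]] → [Type [Prod [Atom bool]] → [Type [Prod [Atom a]]]]]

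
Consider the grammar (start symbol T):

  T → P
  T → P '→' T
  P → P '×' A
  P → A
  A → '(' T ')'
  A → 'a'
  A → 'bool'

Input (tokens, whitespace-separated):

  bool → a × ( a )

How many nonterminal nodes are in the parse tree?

11

[T [P [A bool]] → [T [P [P [A a]] × [A ( [T [P [A a]]] )]]]]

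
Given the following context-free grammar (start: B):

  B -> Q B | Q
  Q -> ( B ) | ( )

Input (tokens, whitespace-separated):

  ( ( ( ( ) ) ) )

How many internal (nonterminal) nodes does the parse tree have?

[B [Q ( [B [Q ( [B [Q ( [B [Q ( )]] )]] )]] )]]

8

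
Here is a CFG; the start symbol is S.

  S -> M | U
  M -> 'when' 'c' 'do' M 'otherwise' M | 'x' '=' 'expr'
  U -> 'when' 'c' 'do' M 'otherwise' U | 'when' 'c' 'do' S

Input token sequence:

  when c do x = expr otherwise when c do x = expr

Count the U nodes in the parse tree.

2

[S [U when c do [M x = expr] otherwise [U when c do [S [M x = expr]]]]]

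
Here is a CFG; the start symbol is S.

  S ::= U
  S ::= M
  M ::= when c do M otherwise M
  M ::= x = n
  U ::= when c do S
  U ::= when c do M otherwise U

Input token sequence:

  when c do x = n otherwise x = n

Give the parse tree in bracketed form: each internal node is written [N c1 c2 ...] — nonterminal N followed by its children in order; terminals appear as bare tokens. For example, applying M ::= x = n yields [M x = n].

S
M
when c do M otherwise M
when c do x = n otherwise M
when c do x = n otherwise x = n

[S [M when c do [M x = n] otherwise [M x = n]]]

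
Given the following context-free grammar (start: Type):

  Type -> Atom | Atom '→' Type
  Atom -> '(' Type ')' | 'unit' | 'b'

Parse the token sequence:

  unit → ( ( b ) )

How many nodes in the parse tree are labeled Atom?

[Type [Atom unit] → [Type [Atom ( [Type [Atom ( [Type [Atom b]] )]] )]]]

4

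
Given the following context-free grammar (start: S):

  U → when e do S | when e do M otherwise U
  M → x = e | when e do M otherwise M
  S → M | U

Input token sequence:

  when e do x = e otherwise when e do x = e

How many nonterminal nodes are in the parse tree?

6

[S [U when e do [M x = e] otherwise [U when e do [S [M x = e]]]]]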